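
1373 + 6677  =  8050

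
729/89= 729/89  =  8.19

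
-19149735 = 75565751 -94715486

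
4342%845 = 117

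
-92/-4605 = 92/4605 = 0.02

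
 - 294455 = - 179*1645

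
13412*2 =26824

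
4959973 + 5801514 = 10761487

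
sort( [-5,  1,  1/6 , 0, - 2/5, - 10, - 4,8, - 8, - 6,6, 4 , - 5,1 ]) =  [ - 10 , - 8, - 6,-5,-5, - 4, - 2/5,  0,1/6 , 1,1 , 4,  6,8]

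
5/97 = 5/97 = 0.05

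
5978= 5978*1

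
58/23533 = 58/23533 = 0.00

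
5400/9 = 600 = 600.00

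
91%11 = 3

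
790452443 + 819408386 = 1609860829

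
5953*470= 2797910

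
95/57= 5/3 = 1.67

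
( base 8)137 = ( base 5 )340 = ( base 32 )2v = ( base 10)95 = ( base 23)43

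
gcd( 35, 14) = 7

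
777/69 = 259/23=11.26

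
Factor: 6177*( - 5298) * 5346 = -174951838116 = - 2^2 * 3^7*11^1*29^1 * 71^1 * 883^1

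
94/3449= 94/3449 = 0.03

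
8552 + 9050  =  17602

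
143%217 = 143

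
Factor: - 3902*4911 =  - 19162722 = - 2^1*3^1*1637^1*1951^1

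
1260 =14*90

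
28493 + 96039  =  124532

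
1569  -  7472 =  - 5903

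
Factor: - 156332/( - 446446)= 7106/20293= 2^1*7^( - 1)*11^1*13^(-1 )*17^1 *19^1*223^ ( - 1)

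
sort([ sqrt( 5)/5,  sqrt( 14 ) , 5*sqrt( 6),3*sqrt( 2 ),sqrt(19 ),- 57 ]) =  [  -  57,sqrt( 5 ) /5, sqrt( 14),3*sqrt( 2),sqrt(19),5*sqrt(6)] 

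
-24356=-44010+19654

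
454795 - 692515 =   -  237720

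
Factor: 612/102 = 2^1*3^1 = 6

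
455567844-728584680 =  - 273016836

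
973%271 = 160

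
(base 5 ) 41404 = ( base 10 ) 2729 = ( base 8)5251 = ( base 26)40p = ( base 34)2C9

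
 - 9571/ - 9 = 1063 + 4/9 = 1063.44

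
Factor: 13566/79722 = 3^( - 1 )*7^1 * 17^1 * 19^1*43^( - 1)*103^ ( - 1) = 2261/13287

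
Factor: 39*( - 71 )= - 2769=- 3^1*13^1*71^1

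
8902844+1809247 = 10712091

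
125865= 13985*9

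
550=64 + 486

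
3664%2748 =916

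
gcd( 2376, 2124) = 36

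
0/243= 0=0.00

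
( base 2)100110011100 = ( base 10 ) 2460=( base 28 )33O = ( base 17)88c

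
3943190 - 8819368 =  - 4876178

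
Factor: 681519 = 3^1*367^1*619^1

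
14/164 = 7/82=0.09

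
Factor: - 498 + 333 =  - 3^1 * 5^1 * 11^1 = - 165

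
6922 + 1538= 8460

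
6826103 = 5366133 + 1459970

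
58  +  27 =85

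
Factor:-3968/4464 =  - 2^3*3^ ( - 2 ) = - 8/9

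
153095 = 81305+71790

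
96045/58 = 96045/58 = 1655.95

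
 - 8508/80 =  - 107 + 13/20 = -106.35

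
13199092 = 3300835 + 9898257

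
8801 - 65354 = - 56553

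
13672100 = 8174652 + 5497448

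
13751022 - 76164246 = - 62413224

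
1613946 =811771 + 802175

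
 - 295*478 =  - 141010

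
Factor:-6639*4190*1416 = - 39389452560 = - 2^4*3^2*5^1*59^1*419^1 * 2213^1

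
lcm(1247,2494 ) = 2494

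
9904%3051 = 751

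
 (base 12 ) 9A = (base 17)6G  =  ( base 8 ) 166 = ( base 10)118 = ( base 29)42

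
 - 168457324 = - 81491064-86966260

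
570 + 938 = 1508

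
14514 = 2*7257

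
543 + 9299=9842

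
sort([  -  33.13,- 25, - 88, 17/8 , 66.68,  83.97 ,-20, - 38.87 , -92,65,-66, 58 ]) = [ - 92,-88,-66, - 38.87,-33.13, - 25 ,  -  20,  17/8, 58,65,66.68,83.97]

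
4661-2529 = 2132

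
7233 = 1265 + 5968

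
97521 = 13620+83901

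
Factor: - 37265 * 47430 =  - 1767478950 =-2^1*3^2 * 5^2*17^1*29^1*31^1*257^1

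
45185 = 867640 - 822455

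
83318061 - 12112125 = 71205936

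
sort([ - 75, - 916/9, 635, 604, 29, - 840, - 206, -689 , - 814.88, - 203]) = [ - 840, - 814.88, - 689,-206,  -  203, - 916/9, - 75,29,604,635] 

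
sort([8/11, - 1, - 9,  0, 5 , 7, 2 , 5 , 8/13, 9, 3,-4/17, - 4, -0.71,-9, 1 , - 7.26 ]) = [ - 9 , - 9 , - 7.26 ,-4, - 1,-0.71, - 4/17, 0,8/13, 8/11,1 , 2,3, 5 , 5, 7,9]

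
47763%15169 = 2256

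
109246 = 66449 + 42797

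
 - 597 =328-925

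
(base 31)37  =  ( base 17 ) 5F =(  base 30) 3a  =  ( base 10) 100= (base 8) 144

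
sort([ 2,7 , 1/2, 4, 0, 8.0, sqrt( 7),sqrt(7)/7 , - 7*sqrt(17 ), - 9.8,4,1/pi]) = [ - 7*sqrt(17 ), -9.8, 0, 1/pi,sqrt( 7)/7,  1/2, 2, sqrt( 7),4, 4, 7,8.0] 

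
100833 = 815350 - 714517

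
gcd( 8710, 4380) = 10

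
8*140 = 1120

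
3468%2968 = 500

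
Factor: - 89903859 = - 3^1*103^1*131^1 * 2221^1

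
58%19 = 1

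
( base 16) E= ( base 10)14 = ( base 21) E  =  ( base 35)e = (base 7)20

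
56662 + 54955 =111617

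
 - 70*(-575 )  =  40250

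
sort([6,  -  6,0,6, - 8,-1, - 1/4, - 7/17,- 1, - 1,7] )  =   [-8, - 6,-1, - 1, - 1,  -  7/17, - 1/4 , 0, 6, 6,  7]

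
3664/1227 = 3664/1227 = 2.99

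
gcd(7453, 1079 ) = 1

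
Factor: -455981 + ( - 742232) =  - 1198213= - 163^1 * 7351^1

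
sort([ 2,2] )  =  [ 2,2 ]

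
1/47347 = 1/47347 = 0.00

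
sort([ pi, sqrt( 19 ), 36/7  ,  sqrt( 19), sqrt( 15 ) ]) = [pi,sqrt( 15),  sqrt (19),sqrt( 19 ),  36/7] 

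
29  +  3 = 32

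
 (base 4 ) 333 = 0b111111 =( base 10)63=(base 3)2100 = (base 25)2D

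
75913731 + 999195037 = 1075108768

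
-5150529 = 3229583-8380112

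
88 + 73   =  161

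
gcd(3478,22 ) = 2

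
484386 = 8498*57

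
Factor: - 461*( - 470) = 216670 = 2^1*5^1 * 47^1*461^1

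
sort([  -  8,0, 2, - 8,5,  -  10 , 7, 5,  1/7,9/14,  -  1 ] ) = [ - 10, - 8, - 8, - 1,0, 1/7,9/14, 2,5,5,7 ] 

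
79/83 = 79/83=0.95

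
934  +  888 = 1822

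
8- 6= 2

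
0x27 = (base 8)47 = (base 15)29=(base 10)39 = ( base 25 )1e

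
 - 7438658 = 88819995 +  - 96258653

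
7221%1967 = 1320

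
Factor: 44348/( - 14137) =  - 2^2 * 67^( - 1) *211^(-1)*11087^1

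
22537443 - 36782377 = -14244934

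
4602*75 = 345150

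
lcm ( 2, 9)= 18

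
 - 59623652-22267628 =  - 81891280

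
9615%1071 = 1047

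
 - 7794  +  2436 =  -  5358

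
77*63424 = 4883648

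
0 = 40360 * 0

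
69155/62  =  1115 + 25/62 =1115.40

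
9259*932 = 8629388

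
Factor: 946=2^1*11^1*43^1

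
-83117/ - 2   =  83117/2  =  41558.50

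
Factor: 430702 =2^1*215351^1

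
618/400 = 1 + 109/200 = 1.54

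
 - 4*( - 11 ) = 44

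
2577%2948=2577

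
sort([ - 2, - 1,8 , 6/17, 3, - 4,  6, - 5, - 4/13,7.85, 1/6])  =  [-5 , - 4,-2, - 1, - 4/13,1/6,6/17, 3,6,7.85,8] 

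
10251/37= 277+2/37 = 277.05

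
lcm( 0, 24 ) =0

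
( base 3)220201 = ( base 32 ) KR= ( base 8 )1233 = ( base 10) 667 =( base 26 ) ph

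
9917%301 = 285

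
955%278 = 121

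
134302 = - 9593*( - 14) 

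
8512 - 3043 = 5469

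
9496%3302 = 2892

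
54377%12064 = 6121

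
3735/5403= 1245/1801 = 0.69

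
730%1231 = 730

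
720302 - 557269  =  163033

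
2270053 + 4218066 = 6488119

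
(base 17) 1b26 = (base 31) 8EA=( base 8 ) 17704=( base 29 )9JC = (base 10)8132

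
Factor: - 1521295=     -  5^1*304259^1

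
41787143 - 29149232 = 12637911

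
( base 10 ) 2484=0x9B4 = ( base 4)212310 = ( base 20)644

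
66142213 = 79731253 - 13589040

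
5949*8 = 47592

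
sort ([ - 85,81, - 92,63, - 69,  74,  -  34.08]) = [ - 92, - 85,  -  69,-34.08,  63, 74 , 81 ]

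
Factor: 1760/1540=2^3*7^(- 1 )  =  8/7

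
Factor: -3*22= - 2^1 *3^1*11^1 = -66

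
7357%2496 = 2365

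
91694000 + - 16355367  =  75338633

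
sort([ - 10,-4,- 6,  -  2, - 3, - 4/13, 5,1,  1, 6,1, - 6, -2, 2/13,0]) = [ - 10,  -  6,-6, - 4, - 3, - 2, - 2,-4/13, 0,  2/13, 1,1,1, 5, 6 ] 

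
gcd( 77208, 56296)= 8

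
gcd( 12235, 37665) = 5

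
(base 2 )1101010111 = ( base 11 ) 708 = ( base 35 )of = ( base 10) 855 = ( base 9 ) 1150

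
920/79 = 11 + 51/79 = 11.65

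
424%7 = 4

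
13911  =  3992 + 9919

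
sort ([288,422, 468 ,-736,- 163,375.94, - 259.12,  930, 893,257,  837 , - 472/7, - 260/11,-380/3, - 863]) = [ - 863,  -  736, - 259.12, - 163,-380/3,- 472/7, - 260/11 , 257, 288,375.94,422,468,837,893,930 ] 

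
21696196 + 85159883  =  106856079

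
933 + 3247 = 4180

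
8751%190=11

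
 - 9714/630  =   - 16 + 61/105 =-15.42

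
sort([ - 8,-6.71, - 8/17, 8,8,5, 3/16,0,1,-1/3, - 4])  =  [  -  8, - 6.71, - 4, - 8/17,-1/3, 0, 3/16,1, 5,8, 8 ]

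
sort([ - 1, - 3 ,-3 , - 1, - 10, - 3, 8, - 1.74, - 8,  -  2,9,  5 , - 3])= [ - 10, - 8,  -  3, - 3, - 3 ,-3, - 2, - 1.74,  -  1, - 1,5, 8,9]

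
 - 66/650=- 33/325 = - 0.10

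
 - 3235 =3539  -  6774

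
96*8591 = 824736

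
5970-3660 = 2310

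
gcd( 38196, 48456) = 36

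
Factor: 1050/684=175/114 = 2^(-1)*3^(-1)*5^2*7^1*19^( - 1 )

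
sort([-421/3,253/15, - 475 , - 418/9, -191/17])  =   [ -475, - 421/3, - 418/9, - 191/17,253/15] 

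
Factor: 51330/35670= 41^( - 1 )*59^1=59/41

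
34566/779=44  +  290/779 = 44.37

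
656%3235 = 656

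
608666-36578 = 572088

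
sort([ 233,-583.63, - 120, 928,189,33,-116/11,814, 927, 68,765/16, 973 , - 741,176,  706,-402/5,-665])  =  [ - 741,- 665 , - 583.63, - 120 , - 402/5,  -  116/11 , 33, 765/16 , 68,  176, 189, 233, 706, 814, 927,928, 973 ] 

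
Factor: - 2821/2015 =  -5^( - 1)*7^1= - 7/5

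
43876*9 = 394884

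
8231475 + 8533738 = 16765213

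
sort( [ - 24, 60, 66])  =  [ - 24,60, 66]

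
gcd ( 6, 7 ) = 1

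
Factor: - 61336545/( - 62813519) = 3^1*5^1*71^1 * 57593^1*62813519^( - 1)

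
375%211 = 164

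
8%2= 0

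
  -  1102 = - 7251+6149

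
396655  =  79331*5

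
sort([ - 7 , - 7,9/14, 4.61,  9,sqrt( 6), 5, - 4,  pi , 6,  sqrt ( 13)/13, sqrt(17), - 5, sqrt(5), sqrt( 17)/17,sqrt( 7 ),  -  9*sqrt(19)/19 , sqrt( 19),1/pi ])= [ - 7, - 7,  -  5, - 4, - 9*sqrt(19)/19 , sqrt(17)/17,  sqrt( 13)/13,1/pi,  9/14,sqrt(5), sqrt( 6 ),  sqrt(7 ), pi,sqrt(17), sqrt (19), 4.61, 5,6, 9]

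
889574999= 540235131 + 349339868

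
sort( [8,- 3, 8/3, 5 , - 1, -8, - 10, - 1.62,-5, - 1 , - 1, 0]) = [-10, - 8, - 5, - 3, - 1.62, - 1,  -  1, - 1,  0, 8/3,  5,8 ] 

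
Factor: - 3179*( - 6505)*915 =18921646425 = 3^1 *5^2*11^1*17^2*61^1*1301^1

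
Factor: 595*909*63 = 3^4 *5^1*7^2*17^1 * 101^1=34073865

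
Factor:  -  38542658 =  - 2^1 * 7^1*11^1*353^1 *709^1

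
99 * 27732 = 2745468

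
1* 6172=6172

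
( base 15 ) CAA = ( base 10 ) 2860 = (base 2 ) 101100101100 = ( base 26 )460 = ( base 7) 11224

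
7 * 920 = 6440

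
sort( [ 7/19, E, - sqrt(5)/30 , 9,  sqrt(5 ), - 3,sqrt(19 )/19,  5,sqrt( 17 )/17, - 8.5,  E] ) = [ - 8.5 , - 3, - sqrt( 5) /30,  sqrt(19 ) /19, sqrt (17)/17,7/19, sqrt(5 ),E,E, 5, 9 ] 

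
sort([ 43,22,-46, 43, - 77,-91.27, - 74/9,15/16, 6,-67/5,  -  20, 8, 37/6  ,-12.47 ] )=[ - 91.27,-77, - 46, - 20, - 67/5, -12.47,-74/9,15/16,6,37/6, 8 , 22, 43,43] 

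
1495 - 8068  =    -  6573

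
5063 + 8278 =13341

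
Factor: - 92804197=-41^1*2263517^1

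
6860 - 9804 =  - 2944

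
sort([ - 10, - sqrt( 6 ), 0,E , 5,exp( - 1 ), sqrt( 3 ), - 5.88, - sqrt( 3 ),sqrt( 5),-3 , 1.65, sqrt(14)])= [ - 10, - 5.88, - 3, - sqrt (6 ),  -  sqrt(3 ), 0,exp( - 1 ),1.65 , sqrt( 3 ), sqrt( 5), E,sqrt( 14), 5]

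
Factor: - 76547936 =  - 2^5*29^1*82487^1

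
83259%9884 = 4187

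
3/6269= 3/6269 = 0.00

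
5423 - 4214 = 1209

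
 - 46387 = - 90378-  -  43991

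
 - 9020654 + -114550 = -9135204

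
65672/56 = 1172 + 5/7 = 1172.71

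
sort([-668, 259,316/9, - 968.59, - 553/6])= [-968.59, - 668, - 553/6, 316/9,259 ]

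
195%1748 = 195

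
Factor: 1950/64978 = 3^1  *5^2  *13^1*53^( - 1)*613^( - 1 )=975/32489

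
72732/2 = 36366  =  36366.00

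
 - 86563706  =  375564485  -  462128191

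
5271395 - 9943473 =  - 4672078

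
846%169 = 1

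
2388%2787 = 2388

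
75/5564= 75/5564 =0.01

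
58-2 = 56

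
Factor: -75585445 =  - 5^1 *13^1 * 1162853^1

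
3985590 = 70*56937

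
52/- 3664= -1 + 903/916 =- 0.01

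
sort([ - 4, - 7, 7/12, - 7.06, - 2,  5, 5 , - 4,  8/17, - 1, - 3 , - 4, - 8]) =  [ - 8, - 7.06, - 7, - 4, - 4,-4, - 3,-2, - 1,8/17,7/12 , 5, 5]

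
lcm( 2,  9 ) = 18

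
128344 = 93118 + 35226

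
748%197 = 157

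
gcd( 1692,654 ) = 6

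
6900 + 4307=11207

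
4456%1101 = 52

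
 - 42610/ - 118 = 21305/59 = 361.10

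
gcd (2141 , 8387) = 1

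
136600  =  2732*50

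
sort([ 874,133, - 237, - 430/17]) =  [ - 237, - 430/17,133,  874 ] 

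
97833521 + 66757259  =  164590780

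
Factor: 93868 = 2^2*31^1 *757^1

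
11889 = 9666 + 2223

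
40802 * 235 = 9588470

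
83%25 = 8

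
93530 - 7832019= - 7738489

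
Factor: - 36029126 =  - 2^1*7^1*2573509^1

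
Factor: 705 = 3^1*5^1 * 47^1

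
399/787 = 399/787 = 0.51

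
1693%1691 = 2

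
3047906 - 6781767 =-3733861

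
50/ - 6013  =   - 1 + 5963/6013 = - 0.01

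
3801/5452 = 3801/5452 =0.70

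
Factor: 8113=7^1*19^1*61^1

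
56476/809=69 + 655/809 = 69.81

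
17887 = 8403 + 9484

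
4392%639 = 558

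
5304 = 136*39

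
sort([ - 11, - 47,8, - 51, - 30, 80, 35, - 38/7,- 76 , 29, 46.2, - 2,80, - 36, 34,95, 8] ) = [ - 76, - 51,-47 , - 36, -30, - 11, - 38/7, - 2, 8, 8, 29, 34, 35, 46.2, 80,80,95]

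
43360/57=760  +  40/57 = 760.70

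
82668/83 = 996 = 996.00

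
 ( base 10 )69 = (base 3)2120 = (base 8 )105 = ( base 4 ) 1011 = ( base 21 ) 36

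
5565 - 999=4566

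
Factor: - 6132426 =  - 2^1*3^1 * 1022071^1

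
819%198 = 27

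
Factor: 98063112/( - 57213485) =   -  2^3*3^1*5^(-1)*7^1* 61^1*599^(  -  1)*1367^1 * 2729^( - 1) =- 14009016/8173355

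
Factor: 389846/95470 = 194923/47735 = 5^ ( - 1)*421^1 * 463^1 * 9547^(  -  1) 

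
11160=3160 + 8000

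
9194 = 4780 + 4414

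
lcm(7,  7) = 7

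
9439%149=52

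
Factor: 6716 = 2^2*23^1 * 73^1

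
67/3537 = 67/3537 = 0.02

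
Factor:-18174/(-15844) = 39/34 = 2^( - 1) * 3^1* 13^1*17^( - 1 )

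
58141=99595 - 41454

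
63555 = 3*21185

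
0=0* 923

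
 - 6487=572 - 7059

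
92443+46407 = 138850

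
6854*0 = 0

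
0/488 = 0 = 0.00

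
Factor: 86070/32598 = 3^( - 1 ) *5^1*19^1*151^1 *1811^( - 1)= 14345/5433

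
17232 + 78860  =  96092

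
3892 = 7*556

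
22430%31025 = 22430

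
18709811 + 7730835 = 26440646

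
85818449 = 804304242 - 718485793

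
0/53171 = 0 =0.00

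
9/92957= 9/92957 = 0.00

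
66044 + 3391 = 69435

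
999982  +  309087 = 1309069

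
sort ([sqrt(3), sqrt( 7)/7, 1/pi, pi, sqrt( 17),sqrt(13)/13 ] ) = [ sqrt( 13)/13,  1/pi, sqrt( 7 ) /7,sqrt(3),pi, sqrt( 17)] 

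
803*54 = 43362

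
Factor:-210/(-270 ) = 7/9  =  3^(-2)*7^1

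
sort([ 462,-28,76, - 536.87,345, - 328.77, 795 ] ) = [ - 536.87,  -  328.77, -28,76,345,462,795]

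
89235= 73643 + 15592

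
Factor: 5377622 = 2^1 * 2688811^1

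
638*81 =51678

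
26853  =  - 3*(  -  8951 )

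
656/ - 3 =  - 219 + 1/3= -218.67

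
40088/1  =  40088 = 40088.00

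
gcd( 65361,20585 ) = 1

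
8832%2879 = 195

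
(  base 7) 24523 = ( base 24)B44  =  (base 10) 6436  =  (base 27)8ma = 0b1100100100100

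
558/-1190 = -1 +316/595 = - 0.47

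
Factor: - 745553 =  - 89^1*8377^1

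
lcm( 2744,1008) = 49392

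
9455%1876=75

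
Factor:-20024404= - 2^2* 19^1*173^1*1523^1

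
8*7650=61200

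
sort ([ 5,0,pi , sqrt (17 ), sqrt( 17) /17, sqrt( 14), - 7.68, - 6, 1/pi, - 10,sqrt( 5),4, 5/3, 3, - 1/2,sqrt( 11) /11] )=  [-10, - 7.68 ,  -  6 , - 1/2,0, sqrt( 17) /17, sqrt( 11)/11,1/pi, 5/3,sqrt( 5),3, pi, sqrt(14),4,  sqrt(17), 5 ] 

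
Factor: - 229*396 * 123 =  - 2^2*3^3* 11^1 * 41^1  *  229^1 = - 11154132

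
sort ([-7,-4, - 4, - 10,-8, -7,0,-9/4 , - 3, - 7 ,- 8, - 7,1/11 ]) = [-10, - 8, - 8,-7,-7,  -  7,  -  7,- 4, - 4,-3,-9/4,0,1/11] 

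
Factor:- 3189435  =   - 3^1* 5^1*19^3*31^1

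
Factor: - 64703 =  - 89^1*727^1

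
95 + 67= 162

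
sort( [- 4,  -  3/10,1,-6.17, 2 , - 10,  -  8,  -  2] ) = [  -  10, - 8, - 6.17,  -  4, - 2, - 3/10, 1, 2 ] 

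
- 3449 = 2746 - 6195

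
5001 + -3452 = 1549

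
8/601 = 8/601= 0.01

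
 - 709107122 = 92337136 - 801444258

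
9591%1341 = 204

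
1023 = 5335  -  4312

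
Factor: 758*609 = 461622=2^1*3^1*7^1*29^1*379^1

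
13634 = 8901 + 4733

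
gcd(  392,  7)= 7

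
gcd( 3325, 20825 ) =175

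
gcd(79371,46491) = 3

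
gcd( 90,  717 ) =3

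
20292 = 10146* 2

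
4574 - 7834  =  -3260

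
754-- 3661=4415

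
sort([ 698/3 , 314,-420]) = [-420 , 698/3, 314 ]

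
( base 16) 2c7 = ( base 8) 1307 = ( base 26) 119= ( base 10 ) 711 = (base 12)4B3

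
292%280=12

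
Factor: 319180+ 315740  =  2^3*3^1 * 5^1 * 11^1*13^1*37^1= 634920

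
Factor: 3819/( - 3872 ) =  - 2^ (-5)*3^1*11^(-2)*19^1*67^1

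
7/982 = 7/982 = 0.01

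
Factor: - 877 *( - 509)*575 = 256675975 = 5^2*23^1*509^1*877^1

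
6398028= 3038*2106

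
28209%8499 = 2712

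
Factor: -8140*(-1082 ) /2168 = 1100935/271=5^1*11^1*37^1*271^( - 1) * 541^1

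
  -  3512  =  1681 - 5193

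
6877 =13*529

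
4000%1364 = 1272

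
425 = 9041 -8616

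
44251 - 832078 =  - 787827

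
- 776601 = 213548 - 990149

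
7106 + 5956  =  13062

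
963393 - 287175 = 676218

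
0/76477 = 0= 0.00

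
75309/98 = 75309/98 = 768.46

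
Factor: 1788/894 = 2 = 2^1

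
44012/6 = 7335 + 1/3= 7335.33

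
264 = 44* 6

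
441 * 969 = 427329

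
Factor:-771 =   -  3^1 * 257^1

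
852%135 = 42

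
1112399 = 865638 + 246761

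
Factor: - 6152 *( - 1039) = 6391928 = 2^3 * 769^1 * 1039^1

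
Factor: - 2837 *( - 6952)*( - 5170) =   -  101967000080 = - 2^4*5^1 * 11^2*47^1 * 79^1 * 2837^1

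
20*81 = 1620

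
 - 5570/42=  - 2785/21= - 132.62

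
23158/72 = 11579/36  =  321.64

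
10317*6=61902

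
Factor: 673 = 673^1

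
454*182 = 82628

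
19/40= 19/40 =0.47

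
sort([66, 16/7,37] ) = [16/7, 37, 66]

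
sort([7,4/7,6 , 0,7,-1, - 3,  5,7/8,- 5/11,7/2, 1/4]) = [-3 , - 1,  -  5/11, 0, 1/4, 4/7, 7/8, 7/2, 5,6, 7,7] 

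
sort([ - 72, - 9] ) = [-72,  -  9 ] 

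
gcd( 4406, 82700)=2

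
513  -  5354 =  -4841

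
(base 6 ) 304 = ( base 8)160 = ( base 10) 112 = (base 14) 80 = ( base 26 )48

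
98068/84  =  1167+10/21 = 1167.48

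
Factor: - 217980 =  - 2^2*3^2 * 5^1*7^1*173^1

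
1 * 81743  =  81743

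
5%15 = 5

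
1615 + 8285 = 9900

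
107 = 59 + 48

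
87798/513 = 29266/171= 171.15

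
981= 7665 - 6684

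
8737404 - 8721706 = 15698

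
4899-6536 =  - 1637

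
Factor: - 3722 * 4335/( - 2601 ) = 18610/3 = 2^1 * 3^ ( - 1)*5^1 * 1861^1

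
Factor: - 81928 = -2^3*7^2*11^1*19^1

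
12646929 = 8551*1479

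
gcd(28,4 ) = 4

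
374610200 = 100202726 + 274407474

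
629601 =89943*7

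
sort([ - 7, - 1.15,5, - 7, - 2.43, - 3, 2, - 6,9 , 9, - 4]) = [-7, - 7, - 6,  -  4, - 3, - 2.43, - 1.15, 2,5,9, 9]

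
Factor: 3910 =2^1*5^1*17^1*23^1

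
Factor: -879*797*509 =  - 356586567 = - 3^1*293^1*509^1*797^1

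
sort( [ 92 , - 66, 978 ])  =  [ - 66, 92 , 978] 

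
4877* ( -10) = -48770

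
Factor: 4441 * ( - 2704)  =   - 2^4*13^2*4441^1=- 12008464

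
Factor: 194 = 2^1*97^1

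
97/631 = 97/631   =  0.15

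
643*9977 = 6415211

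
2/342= 1/171 = 0.01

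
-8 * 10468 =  - 83744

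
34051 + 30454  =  64505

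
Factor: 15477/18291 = 11/13 = 11^1*13^( - 1 )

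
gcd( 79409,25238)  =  1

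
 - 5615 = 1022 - 6637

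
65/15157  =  65/15157 = 0.00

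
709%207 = 88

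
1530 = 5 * 306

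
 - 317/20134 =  - 317/20134 = - 0.02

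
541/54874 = 541/54874 = 0.01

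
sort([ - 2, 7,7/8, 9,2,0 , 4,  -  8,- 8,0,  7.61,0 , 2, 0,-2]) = [-8, - 8,-2,-2, 0, 0,0,0 , 7/8,  2,  2 , 4,7,  7.61,9]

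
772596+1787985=2560581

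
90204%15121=14599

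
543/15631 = 543/15631 = 0.03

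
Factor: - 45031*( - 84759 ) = 3^1*7^2*19^1*919^1*1487^1 = 3816782529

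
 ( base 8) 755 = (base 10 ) 493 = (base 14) 273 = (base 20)14d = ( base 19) 16i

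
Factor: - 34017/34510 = - 2^(-1) *3^1*5^( - 1)*7^( -1)*23^1 = - 69/70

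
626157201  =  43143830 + 583013371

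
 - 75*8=  -  600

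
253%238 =15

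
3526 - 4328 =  - 802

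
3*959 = 2877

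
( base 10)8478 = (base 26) ce2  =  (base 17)1C5C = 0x211e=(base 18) 1830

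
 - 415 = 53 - 468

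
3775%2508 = 1267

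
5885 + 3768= 9653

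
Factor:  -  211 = -211^1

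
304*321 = 97584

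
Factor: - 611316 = -2^2 * 3^2  *  16981^1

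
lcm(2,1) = 2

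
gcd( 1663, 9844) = 1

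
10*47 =470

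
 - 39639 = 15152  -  54791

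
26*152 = 3952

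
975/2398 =975/2398 =0.41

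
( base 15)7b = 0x74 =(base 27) 48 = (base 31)3N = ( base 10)116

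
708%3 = 0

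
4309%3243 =1066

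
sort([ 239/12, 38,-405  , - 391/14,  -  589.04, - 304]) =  [ -589.04, - 405,-304, - 391/14,239/12, 38 ]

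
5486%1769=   179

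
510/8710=51/871= 0.06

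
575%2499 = 575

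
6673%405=193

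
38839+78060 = 116899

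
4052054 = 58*69863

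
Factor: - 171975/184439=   -  3^1 * 5^2*181^ (- 1)*1019^( - 1)*2293^1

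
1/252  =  1/252 =0.00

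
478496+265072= 743568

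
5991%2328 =1335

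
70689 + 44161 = 114850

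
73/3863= 73/3863=0.02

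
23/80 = 23/80 = 0.29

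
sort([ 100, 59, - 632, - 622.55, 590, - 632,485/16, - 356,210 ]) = [ - 632, -632, - 622.55,  -  356,485/16 , 59 , 100 , 210,590 ]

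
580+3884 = 4464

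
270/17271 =30/1919=0.02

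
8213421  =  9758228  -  1544807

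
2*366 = 732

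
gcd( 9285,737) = 1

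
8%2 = 0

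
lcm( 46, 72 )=1656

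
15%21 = 15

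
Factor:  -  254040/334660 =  - 438/577  =  - 2^1*3^1*73^1 * 577^( - 1) 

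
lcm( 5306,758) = 5306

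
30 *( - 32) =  - 960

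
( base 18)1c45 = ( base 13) 45C8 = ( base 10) 9797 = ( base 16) 2645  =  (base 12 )5805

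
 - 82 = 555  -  637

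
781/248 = 3+37/248 = 3.15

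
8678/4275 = 2 + 128/4275 = 2.03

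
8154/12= 679 + 1/2 = 679.50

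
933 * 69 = 64377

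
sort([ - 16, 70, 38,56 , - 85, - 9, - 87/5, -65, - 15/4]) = [ - 85, - 65, - 87/5, - 16, - 9,-15/4, 38,56, 70 ]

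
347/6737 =347/6737=0.05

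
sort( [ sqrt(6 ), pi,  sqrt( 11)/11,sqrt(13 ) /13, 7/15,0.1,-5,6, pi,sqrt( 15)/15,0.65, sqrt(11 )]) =[ - 5,0.1,sqrt(15)/15, sqrt( 13 )/13,sqrt( 11 ) /11,7/15,0.65, sqrt( 6),pi,pi,sqrt( 11 ),6 ] 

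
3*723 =2169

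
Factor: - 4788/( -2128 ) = 9/4= 2^( - 2)*3^2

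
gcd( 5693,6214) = 1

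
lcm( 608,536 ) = 40736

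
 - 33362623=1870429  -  35233052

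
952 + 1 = 953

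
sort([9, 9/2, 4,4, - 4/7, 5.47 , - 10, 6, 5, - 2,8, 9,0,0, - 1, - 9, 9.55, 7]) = [ - 10, - 9, - 2, - 1, - 4/7,  0 , 0, 4,4,9/2, 5,5.47, 6,7, 8, 9, 9,9.55]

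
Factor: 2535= 3^1 * 5^1*13^2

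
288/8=36 = 36.00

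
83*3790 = 314570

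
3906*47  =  183582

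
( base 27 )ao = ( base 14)170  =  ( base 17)105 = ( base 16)126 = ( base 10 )294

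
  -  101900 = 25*( -4076)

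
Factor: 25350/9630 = 3^( - 1 )*5^1*13^2*107^( - 1) = 845/321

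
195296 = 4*48824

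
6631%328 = 71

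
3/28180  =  3/28180 =0.00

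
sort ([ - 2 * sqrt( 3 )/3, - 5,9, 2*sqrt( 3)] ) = [ - 5, - 2 * sqrt( 3 )/3, 2*sqrt(3 ), 9 ] 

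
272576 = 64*4259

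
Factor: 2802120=2^3*3^1* 5^1*19^1*1229^1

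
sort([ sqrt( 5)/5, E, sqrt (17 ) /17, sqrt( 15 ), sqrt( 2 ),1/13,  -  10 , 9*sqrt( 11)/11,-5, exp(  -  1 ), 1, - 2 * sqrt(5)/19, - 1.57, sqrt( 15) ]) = [ - 10, - 5,  -  1.57,  -  2 * sqrt( 5)/19,1/13,  sqrt( 17)/17,  exp( - 1 ), sqrt( 5)/5, 1,sqrt(2) , 9*sqrt( 11 )/11, E , sqrt (15), sqrt( 15 ) ]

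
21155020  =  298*70990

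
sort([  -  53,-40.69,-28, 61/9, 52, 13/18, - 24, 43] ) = [ - 53, - 40.69, - 28, - 24,13/18 , 61/9,43, 52]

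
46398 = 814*57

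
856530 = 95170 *9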